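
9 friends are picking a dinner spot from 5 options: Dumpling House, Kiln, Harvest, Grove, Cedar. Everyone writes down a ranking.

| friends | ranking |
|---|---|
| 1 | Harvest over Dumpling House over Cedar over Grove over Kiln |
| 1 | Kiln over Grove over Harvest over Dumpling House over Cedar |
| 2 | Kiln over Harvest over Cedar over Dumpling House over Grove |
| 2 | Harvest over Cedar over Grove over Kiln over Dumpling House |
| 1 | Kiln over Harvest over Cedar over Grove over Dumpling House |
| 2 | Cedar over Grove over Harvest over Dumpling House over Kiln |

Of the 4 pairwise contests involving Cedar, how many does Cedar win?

Cedar against each rival (9 friends):
Cedar–Dumpling House: Cedar 7–2.
Cedar vs Kiln: Cedar, 5–4.
Cedar vs Harvest: 2 to 7, Harvest.
Cedar–Grove: Cedar 8–1.
Cedar beats Dumpling House, Kiln, Grove; loses to Harvest — 3 pairwise wins.

3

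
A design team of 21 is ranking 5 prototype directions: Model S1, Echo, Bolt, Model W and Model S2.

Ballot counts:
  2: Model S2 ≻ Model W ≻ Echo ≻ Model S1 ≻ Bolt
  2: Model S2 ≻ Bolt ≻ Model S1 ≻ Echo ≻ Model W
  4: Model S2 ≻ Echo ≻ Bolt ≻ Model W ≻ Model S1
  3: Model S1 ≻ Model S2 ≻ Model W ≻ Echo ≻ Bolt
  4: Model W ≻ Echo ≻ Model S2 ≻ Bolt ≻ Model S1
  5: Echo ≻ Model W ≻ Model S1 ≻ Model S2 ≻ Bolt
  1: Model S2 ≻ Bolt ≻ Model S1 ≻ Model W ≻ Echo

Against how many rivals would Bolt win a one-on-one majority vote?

1

Bolt against each rival (21 engineers):
Bolt vs Model S1: 11 to 10, Bolt.
Bolt vs Echo: 3 to 18, Echo.
Bolt vs Model W: Model W, 14–7.
Bolt vs Model S2: Bolt is ranked higher on 0 ballots, Model S2 on 21. Model S2 wins 21–0.
Bolt beats Model S1; loses to Echo, Model W, Model S2 — 1 pairwise win.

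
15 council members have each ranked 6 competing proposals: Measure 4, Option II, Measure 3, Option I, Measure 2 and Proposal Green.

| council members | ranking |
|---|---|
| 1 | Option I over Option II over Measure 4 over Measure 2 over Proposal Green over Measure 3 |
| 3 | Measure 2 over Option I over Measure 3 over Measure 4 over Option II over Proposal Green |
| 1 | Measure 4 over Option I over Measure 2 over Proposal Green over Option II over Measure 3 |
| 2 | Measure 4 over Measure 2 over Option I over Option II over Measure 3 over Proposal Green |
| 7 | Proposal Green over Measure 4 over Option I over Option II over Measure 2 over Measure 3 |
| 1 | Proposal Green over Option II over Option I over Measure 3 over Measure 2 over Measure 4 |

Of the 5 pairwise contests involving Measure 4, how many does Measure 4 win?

Measure 4 against each rival (15 council members):
Measure 4 vs Option II: Measure 4 is ranked higher on 3+1+2+7 = 13 ballots, Option II on 2. Measure 4 wins 13–2.
Measure 4 vs Measure 3: Measure 4 preferred on 1+1+2+7 = 11 ballots; Measure 4 wins 11–4.
Measure 4 vs Option I: Measure 4, 10–5.
Measure 4–Measure 2: Measure 4 11–4.
Measure 4 vs Proposal Green: 7 to 8, Proposal Green.
Measure 4 beats Option II, Measure 3, Option I, Measure 2; loses to Proposal Green — 4 pairwise wins.

4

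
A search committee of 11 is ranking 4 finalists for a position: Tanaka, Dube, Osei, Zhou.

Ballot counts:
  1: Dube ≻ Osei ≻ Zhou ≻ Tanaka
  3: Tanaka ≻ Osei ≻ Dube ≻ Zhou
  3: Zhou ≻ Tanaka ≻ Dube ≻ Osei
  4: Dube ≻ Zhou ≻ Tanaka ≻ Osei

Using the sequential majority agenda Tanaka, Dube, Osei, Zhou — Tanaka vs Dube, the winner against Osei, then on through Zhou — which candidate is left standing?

Zhou

Round 1: Tanaka vs Dube — 6–5, Tanaka advances.
Round 2: Tanaka vs Osei — 10–1, Tanaka advances.
Round 3: Tanaka vs Zhou — 3–8, Zhou advances.
The agenda winner is Zhou.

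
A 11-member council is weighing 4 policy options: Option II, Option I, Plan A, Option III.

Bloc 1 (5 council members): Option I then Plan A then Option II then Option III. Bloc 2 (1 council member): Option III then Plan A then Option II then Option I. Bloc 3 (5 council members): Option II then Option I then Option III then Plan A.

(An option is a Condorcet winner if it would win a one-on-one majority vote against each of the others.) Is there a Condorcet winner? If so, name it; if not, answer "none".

Check each pair by majority over 11 ballots:
Option II vs Option I: 1+5 = 6 for Option II, 5 for Option I — Option II by 6–5.
Option II vs Plan A: 5 for Option II, 6 for Plan A — Plan A by 6–5.
Option II vs Option III: Option II is ranked higher on 5+5 = 10 ballots, Option III on 1. Option II wins 10–1.
Option I vs Plan A: 5+5 = 10 for Option I, 1 for Plan A — Option I by 10–1.
Option I vs Option III: 5+5 = 10 for Option I, 1 for Option III — Option I by 10–1.
Plan A vs Option III: 5 for Plan A, 6 for Option III — Option III by 6–5.
Each option drops at least one matchup (Option II loses to Plan A; Option I loses to Option II; Plan A loses to Option I; Option III loses to Option II); the cycle Option II beats Option I beats Plan A beats Option II rules out a Condorcet winner.

none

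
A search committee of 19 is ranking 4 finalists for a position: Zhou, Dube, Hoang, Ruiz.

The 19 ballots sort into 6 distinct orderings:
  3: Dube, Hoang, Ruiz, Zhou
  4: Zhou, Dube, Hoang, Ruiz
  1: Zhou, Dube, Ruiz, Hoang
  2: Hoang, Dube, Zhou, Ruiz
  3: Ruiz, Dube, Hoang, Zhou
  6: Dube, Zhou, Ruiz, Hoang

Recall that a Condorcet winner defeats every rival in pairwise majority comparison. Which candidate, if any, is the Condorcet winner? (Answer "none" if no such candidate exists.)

Dube

Head-to-head results (19 committee members):
Zhou vs Dube: Dube wins 14–5.
Zhou vs Hoang: 11 to 8, Zhou.
Zhou vs Ruiz: Zhou wins 13–6.
Dube vs Hoang: Dube wins 17–2.
Dube vs Ruiz: Dube wins 16–3.
Hoang vs Ruiz: 9 to 10, Ruiz.
Dube defeats every rival head-to-head and is the Condorcet winner.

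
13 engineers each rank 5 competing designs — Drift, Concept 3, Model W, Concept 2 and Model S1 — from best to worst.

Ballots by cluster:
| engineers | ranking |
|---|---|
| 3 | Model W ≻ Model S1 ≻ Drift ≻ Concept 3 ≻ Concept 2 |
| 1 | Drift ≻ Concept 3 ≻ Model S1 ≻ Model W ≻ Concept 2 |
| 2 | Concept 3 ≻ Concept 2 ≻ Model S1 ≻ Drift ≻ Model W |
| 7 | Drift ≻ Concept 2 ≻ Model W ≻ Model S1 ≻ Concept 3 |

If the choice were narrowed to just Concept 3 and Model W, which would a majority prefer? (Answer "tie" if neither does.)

Ballots ranking Concept 3 above Model W: 1 + 2 = 3.
Ballots ranking Model W above Concept 3: 13 − 3 = 10.
Model W wins the head-to-head 10–3.

Model W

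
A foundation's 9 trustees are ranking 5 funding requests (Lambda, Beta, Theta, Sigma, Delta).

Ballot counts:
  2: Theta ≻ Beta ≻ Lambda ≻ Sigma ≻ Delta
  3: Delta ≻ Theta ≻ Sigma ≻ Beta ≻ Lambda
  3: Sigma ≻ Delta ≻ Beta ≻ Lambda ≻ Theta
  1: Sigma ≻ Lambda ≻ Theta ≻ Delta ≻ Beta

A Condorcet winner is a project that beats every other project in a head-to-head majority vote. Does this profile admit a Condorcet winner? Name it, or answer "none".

Check each pair by majority over 9 ballots:
Lambda vs Beta: Beta wins 8–1.
Lambda vs Theta: Theta wins 5–4.
Lambda–Sigma: Sigma 7–2.
Lambda vs Delta: Delta, 6–3.
Beta–Theta: Theta 6–3.
Beta vs Sigma: Sigma wins 7–2.
Beta–Delta: Delta 7–2.
Theta vs Sigma: Theta wins 5–4.
Theta–Delta: Delta 6–3.
Sigma vs Delta: Sigma, 6–3.
Every project loses at least once (Lambda loses to Beta; Beta loses to Theta; Theta loses to Delta; Sigma loses to Theta; Delta loses to Sigma). The majority relation contains the cycle Theta beats Sigma beats Delta beats Theta, so there is no Condorcet winner.

none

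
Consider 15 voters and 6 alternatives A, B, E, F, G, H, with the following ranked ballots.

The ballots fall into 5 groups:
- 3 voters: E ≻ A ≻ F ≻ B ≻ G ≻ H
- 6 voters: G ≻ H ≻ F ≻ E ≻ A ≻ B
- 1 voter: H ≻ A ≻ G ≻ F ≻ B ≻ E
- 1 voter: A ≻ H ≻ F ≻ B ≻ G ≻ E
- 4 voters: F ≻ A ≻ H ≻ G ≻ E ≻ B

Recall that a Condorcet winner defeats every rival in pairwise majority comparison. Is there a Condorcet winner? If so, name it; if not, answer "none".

none

Check each pair by majority over 15 ballots:
A vs B: A preferred on 3+6+1+1+4 = 15 ballots; A wins 15–0.
A vs E: A preferred on 1+1+4 = 6 ballots; E wins 9–6.
A vs F: A is ranked higher on 3+1+1 = 5 ballots, F on 10. F wins 10–5.
A vs G: A wins 9–6.
A vs H: 8 to 7, A.
B vs E: 2 to 13, E.
B vs F: B is ranked higher on 0 ballots, F on 15. F wins 15–0.
B vs G: B preferred on 3+1 = 4 ballots; G wins 11–4.
B vs H: B preferred on 3 ballots; H wins 12–3.
E vs F: F wins 12–3.
E vs G: E preferred on 3 ballots; G wins 12–3.
E vs H: H wins 12–3.
F vs G: F, 8–7.
F vs H: H wins 8–7.
G vs H: G is ranked higher on 3+6 = 9 ballots, H on 6. G wins 9–6.
Each alternative drops at least one matchup (A loses to E; B loses to A; E loses to F; F loses to H; G loses to A; H loses to A); the cycle A beats G beats E beats A rules out a Condorcet winner.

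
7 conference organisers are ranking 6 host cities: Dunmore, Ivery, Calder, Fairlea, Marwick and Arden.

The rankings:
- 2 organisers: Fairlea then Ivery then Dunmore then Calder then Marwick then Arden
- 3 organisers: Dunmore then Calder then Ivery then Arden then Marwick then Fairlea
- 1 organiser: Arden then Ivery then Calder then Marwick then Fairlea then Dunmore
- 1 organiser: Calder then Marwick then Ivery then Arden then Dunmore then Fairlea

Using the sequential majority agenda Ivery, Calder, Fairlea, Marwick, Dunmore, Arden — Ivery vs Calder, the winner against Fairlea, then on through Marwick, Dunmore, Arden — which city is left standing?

Dunmore

Round 1: Ivery vs Calder — 3–4, Calder advances.
Round 2: Calder vs Fairlea — 5–2, Calder advances.
Round 3: Calder vs Marwick — 7–0, Calder advances.
Round 4: Calder vs Dunmore — 2–5, Dunmore advances.
Round 5: Dunmore vs Arden — 5–2, Dunmore advances.
Dunmore survives the agenda.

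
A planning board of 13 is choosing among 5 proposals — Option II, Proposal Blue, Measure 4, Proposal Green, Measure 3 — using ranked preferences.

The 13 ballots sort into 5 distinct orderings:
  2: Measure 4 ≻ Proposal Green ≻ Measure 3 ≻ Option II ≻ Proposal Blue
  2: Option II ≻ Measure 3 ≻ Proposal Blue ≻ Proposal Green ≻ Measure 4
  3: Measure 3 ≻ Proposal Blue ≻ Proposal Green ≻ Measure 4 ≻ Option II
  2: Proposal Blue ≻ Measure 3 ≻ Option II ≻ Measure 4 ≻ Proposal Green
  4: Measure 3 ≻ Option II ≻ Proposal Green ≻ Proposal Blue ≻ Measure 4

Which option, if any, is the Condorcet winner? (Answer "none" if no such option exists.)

Head-to-head results (13 council members):
Option II vs Proposal Blue: 2+2+4 = 8 for Option II, 5 for Proposal Blue — Option II by 8–5.
Option II vs Measure 4: 8 to 5, Option II.
Option II vs Proposal Green: 2+2+4 = 8 for Option II, 5 for Proposal Green — Option II by 8–5.
Option II vs Measure 3: Option II is ranked higher on 2 ballots, Measure 3 on 11. Measure 3 wins 11–2.
Proposal Blue vs Measure 4: 2+3+2+4 = 11 for Proposal Blue, 2 for Measure 4 — Proposal Blue by 11–2.
Proposal Blue vs Proposal Green: Proposal Blue is ranked higher on 2+3+2 = 7 ballots, Proposal Green on 6. Proposal Blue wins 7–6.
Proposal Blue vs Measure 3: Proposal Blue is ranked higher on 2 ballots, Measure 3 on 11. Measure 3 wins 11–2.
Measure 4 vs Proposal Green: 4 to 9, Proposal Green.
Measure 4 vs Measure 3: 2 for Measure 4, 11 for Measure 3 — Measure 3 by 11–2.
Proposal Green vs Measure 3: Proposal Green preferred on 2 ballots; Measure 3 wins 11–2.
Measure 3 wins every pairwise contest, so Measure 3 is the Condorcet winner.

Measure 3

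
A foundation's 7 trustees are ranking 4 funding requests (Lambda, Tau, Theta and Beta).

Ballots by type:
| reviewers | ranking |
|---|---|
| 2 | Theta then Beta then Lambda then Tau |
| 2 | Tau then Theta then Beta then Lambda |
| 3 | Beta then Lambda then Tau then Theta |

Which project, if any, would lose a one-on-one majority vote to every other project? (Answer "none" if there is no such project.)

none

Pairwise majorities:
Lambda vs Tau: Lambda is ranked higher on 2+3 = 5 ballots, Tau on 2. Lambda wins 5–2.
Lambda vs Theta: 3 to 4, Theta.
Lambda vs Beta: Beta wins 7–0.
Tau vs Theta: Tau preferred on 2+3 = 5 ballots; Tau wins 5–2.
Tau vs Beta: 2 to 5, Beta.
Theta vs Beta: Theta wins 4–3.
No project is winless: Lambda beats Tau; Tau beats Theta; Theta beats Lambda; Beta beats Lambda. There is no Condorcet loser.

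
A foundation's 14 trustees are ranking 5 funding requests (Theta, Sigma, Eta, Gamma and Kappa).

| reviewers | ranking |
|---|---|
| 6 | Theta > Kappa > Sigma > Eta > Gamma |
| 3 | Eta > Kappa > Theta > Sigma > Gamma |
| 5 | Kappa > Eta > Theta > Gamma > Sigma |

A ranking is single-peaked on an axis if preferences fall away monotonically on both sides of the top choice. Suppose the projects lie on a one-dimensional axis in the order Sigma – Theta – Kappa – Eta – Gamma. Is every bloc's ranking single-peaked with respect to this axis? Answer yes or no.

Axis positions: Sigma=1, Theta=2, Kappa=3, Eta=4, Gamma=5.
Bloc 1 (peak Theta at position 2): ranking walks positions 2-3-1-4-5, expanding outward from the peak — single-peaked.
Bloc 2 (peak Eta at position 4): ranking walks positions 4-3-2-1-5, expanding outward from the peak — single-peaked.
Bloc 3 (peak Kappa at position 3): ranking walks positions 3-4-2-5-1, expanding outward from the peak — single-peaked.
Every ranking is single-peaked on this axis.

yes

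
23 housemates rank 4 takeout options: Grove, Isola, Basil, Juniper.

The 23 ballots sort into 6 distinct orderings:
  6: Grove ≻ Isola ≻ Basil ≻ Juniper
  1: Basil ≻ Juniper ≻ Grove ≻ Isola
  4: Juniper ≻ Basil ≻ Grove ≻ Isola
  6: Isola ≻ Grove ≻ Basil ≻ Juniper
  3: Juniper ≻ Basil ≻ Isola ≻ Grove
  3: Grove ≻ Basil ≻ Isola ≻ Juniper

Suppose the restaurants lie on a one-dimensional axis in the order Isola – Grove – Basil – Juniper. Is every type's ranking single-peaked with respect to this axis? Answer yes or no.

no

Axis positions: Isola=1, Grove=2, Basil=3, Juniper=4.
Type 1 (peak Grove at position 2): ranking walks positions 2-1-3-4, expanding outward from the peak — single-peaked.
Type 2 (peak Basil at position 3): ranking walks positions 3-4-2-1, expanding outward from the peak — single-peaked.
Type 3 (peak Juniper at position 4): ranking walks positions 4-3-2-1, expanding outward from the peak — single-peaked.
Type 4 (peak Isola at position 1): ranking walks positions 1-2-3-4, expanding outward from the peak — single-peaked.
Type 5: ranking walks positions 4-3-1-2; Isola is ranked above Grove even though Grove lies between Isola and the peak Juniper on the axis — preferences dip and rise again. Not single-peaked.
Type 6 (peak Grove at position 2): ranking walks positions 2-3-1-4, expanding outward from the peak — single-peaked.
Type 5 violates single-peakedness, so the profile is not single-peaked on this axis.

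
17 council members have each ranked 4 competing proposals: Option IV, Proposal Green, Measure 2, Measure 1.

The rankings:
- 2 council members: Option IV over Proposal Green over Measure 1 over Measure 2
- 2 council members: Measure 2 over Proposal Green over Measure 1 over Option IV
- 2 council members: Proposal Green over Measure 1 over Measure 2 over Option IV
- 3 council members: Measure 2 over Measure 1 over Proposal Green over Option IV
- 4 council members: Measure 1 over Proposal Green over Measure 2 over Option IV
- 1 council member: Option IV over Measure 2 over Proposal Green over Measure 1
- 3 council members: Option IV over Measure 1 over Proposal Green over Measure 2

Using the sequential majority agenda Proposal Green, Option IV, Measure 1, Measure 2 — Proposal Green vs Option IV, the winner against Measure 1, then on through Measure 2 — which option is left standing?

Round 1: Proposal Green vs Option IV — 11–6, Proposal Green advances.
Round 2: Proposal Green vs Measure 1 — 7–10, Measure 1 advances.
Round 3: Measure 1 vs Measure 2 — 11–6, Measure 1 advances.
Measure 1 survives the agenda.

Measure 1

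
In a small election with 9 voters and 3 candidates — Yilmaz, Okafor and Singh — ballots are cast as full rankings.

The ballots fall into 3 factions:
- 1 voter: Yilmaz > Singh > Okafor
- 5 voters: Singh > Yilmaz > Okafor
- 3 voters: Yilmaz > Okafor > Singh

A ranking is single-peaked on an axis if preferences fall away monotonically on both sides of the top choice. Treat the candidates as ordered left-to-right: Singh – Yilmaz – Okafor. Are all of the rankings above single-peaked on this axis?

yes

Axis positions: Singh=1, Yilmaz=2, Okafor=3.
Faction 1 (peak Yilmaz at position 2): ranking walks positions 2-1-3, expanding outward from the peak — single-peaked.
Faction 2 (peak Singh at position 1): ranking walks positions 1-2-3, expanding outward from the peak — single-peaked.
Faction 3 (peak Yilmaz at position 2): ranking walks positions 2-3-1, expanding outward from the peak — single-peaked.
Every ranking is single-peaked on this axis.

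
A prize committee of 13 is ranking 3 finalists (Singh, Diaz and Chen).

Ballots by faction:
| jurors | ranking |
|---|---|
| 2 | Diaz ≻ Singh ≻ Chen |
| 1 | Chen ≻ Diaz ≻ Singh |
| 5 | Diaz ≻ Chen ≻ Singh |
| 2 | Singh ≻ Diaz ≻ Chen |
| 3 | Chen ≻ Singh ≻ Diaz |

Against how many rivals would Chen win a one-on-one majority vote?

1

Chen against each rival (13 jurors):
Chen vs Singh: Chen is ranked higher on 1+5+3 = 9 ballots, Singh on 4. Chen wins 9–4.
Chen–Diaz: Diaz 9–4.
Chen beats Singh; loses to Diaz — 1 pairwise win.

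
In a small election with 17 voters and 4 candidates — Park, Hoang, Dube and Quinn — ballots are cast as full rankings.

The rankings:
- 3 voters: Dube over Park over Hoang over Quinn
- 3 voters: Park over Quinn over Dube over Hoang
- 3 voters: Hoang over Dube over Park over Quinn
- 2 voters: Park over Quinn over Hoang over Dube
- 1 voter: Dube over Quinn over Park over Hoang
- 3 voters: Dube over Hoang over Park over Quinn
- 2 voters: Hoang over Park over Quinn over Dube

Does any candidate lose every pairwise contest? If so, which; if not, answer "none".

Pairwise majorities:
Park vs Hoang: Park wins 9–8.
Park vs Dube: 7 to 10, Dube.
Park vs Quinn: Park wins 16–1.
Hoang vs Dube: Hoang preferred on 3+2+2 = 7 ballots; Dube wins 10–7.
Hoang vs Quinn: Hoang wins 11–6.
Dube vs Quinn: Dube wins 10–7.
Quinn loses to every other candidate — it is the Condorcet loser.

Quinn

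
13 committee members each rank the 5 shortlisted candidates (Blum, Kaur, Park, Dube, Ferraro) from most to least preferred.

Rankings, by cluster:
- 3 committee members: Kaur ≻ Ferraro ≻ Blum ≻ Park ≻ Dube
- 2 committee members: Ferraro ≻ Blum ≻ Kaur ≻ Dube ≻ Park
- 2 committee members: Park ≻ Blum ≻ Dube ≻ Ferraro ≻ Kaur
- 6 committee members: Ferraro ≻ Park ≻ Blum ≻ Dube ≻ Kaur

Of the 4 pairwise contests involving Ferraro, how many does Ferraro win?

Ferraro against each rival (13 committee members):
Ferraro vs Blum: 11 to 2, Ferraro.
Ferraro vs Kaur: Ferraro wins 10–3.
Ferraro vs Park: 3+2+6 = 11 for Ferraro, 2 for Park — Ferraro by 11–2.
Ferraro–Dube: Ferraro 11–2.
Ferraro beats Blum, Kaur, Park, Dube — 4 pairwise wins.

4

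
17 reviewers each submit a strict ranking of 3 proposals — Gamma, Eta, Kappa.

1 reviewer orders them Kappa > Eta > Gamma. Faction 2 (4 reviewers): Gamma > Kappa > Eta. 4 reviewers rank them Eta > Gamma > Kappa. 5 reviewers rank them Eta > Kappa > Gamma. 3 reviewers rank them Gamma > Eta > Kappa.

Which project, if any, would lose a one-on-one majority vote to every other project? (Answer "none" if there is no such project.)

Head-to-head results (17 reviewers):
Gamma vs Eta: Eta wins 10–7.
Gamma vs Kappa: 11 to 6, Gamma.
Eta vs Kappa: Eta, 12–5.
Kappa loses to every other project — it is the Condorcet loser.

Kappa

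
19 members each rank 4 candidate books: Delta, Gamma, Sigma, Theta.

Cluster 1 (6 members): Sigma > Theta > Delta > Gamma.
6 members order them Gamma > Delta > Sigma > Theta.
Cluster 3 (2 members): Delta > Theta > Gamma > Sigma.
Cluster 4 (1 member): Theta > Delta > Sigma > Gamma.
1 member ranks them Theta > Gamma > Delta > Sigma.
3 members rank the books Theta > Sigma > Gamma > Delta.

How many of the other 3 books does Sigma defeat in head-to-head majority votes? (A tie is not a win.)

Sigma against each rival (19 members):
Sigma vs Delta: 6+3 = 9 for Sigma, 10 for Delta — Delta by 10–9.
Sigma vs Gamma: 10 to 9, Sigma.
Sigma vs Theta: Sigma preferred on 6+6 = 12 ballots; Sigma wins 12–7.
Sigma beats Gamma, Theta; loses to Delta — 2 pairwise wins.

2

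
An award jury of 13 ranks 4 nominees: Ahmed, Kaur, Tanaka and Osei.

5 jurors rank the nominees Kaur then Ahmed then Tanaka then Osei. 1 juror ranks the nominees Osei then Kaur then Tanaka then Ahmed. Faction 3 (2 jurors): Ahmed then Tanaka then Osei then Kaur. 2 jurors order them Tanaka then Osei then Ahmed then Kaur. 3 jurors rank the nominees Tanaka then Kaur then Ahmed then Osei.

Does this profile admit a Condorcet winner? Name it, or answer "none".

Check each pair by majority over 13 ballots:
Ahmed vs Kaur: Ahmed preferred on 2+2 = 4 ballots; Kaur wins 9–4.
Ahmed vs Tanaka: 5+2 = 7 for Ahmed, 6 for Tanaka — Ahmed by 7–6.
Ahmed vs Osei: 5+2+3 = 10 for Ahmed, 3 for Osei — Ahmed by 10–3.
Kaur vs Tanaka: Kaur is ranked higher on 5+1 = 6 ballots, Tanaka on 7. Tanaka wins 7–6.
Kaur vs Osei: Kaur preferred on 5+3 = 8 ballots; Kaur wins 8–5.
Tanaka vs Osei: Tanaka is ranked higher on 5+2+2+3 = 12 ballots, Osei on 1. Tanaka wins 12–1.
No nominee is unbeaten: Ahmed loses to Kaur; Kaur loses to Tanaka; Tanaka loses to Ahmed; Osei loses to Ahmed. In particular Ahmed → Tanaka → Kaur → Ahmed is a majority cycle — no Condorcet winner exists.

none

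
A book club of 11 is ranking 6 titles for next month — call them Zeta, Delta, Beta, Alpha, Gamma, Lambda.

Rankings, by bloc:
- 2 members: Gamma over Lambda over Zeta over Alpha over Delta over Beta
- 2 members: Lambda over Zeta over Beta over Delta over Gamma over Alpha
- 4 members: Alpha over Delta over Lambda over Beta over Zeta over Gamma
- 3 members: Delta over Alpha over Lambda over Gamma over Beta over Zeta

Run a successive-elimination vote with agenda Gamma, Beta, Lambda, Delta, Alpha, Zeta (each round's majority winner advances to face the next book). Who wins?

Round 1: Gamma vs Beta — 5–6, Beta advances.
Round 2: Beta vs Lambda — 0–11, Lambda advances.
Round 3: Lambda vs Delta — 4–7, Delta advances.
Round 4: Delta vs Alpha — 5–6, Alpha advances.
Round 5: Alpha vs Zeta — 7–4, Alpha advances.
Alpha survives the agenda.

Alpha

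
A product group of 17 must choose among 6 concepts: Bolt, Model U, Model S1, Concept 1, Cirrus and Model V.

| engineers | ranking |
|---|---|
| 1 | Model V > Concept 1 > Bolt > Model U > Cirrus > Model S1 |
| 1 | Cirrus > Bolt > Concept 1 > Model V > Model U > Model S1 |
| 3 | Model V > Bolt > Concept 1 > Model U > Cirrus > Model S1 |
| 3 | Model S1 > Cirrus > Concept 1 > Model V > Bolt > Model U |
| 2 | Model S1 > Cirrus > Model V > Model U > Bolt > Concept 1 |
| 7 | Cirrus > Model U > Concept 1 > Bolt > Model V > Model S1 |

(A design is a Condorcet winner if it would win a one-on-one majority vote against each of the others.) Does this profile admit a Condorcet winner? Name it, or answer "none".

Cirrus

Check each pair by majority over 17 ballots:
Bolt–Model U: Model U 9–8.
Bolt vs Model S1: Bolt, 12–5.
Bolt–Concept 1: Concept 1 11–6.
Bolt–Cirrus: Cirrus 13–4.
Bolt vs Model V: Model V, 9–8.
Model U vs Model S1: Model U, 12–5.
Model U vs Concept 1: Model U wins 9–8.
Model U vs Cirrus: Cirrus, 13–4.
Model U–Model V: Model V 10–7.
Model S1 vs Concept 1: Concept 1 wins 12–5.
Model S1 vs Cirrus: Cirrus, 12–5.
Model S1–Model V: Model V 12–5.
Concept 1 vs Cirrus: Cirrus wins 13–4.
Concept 1–Model V: Concept 1 11–6.
Cirrus vs Model V: Cirrus wins 13–4.
Cirrus beats each of Bolt, Model U, Model S1, Concept 1, Model V — Cirrus is the Condorcet winner.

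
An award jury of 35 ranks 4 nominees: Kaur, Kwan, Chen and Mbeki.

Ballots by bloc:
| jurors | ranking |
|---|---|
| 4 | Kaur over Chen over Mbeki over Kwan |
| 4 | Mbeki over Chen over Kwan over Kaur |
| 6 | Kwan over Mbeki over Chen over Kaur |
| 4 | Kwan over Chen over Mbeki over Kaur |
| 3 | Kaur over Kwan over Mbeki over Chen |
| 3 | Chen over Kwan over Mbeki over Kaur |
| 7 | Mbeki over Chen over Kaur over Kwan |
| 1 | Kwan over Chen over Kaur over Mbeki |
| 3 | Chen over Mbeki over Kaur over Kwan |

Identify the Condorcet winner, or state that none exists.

Pairwise majorities:
Kaur vs Kwan: Kaur is ranked higher on 4+3+7+3 = 17 ballots, Kwan on 18. Kwan wins 18–17.
Kaur vs Chen: Chen, 28–7.
Kaur vs Mbeki: 4+3+1 = 8 for Kaur, 27 for Mbeki — Mbeki by 27–8.
Kwan vs Chen: 6+4+3+1 = 14 for Kwan, 21 for Chen — Chen by 21–14.
Kwan–Mbeki: Mbeki 18–17.
Chen vs Mbeki: Mbeki wins 20–15.
Mbeki wins every pairwise contest, so Mbeki is the Condorcet winner.

Mbeki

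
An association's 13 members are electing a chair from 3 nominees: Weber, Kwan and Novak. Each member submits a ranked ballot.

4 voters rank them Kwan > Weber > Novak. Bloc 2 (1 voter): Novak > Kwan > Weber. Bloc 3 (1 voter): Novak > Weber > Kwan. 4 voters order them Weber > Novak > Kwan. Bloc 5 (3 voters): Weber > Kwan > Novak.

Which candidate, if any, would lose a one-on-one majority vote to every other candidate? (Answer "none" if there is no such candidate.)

Pairwise majorities:
Weber vs Kwan: Weber preferred on 1+4+3 = 8 ballots; Weber wins 8–5.
Weber vs Novak: Weber wins 11–2.
Kwan vs Novak: 7 to 6, Kwan.
Novak is beaten in every head-to-head and is the Condorcet loser.

Novak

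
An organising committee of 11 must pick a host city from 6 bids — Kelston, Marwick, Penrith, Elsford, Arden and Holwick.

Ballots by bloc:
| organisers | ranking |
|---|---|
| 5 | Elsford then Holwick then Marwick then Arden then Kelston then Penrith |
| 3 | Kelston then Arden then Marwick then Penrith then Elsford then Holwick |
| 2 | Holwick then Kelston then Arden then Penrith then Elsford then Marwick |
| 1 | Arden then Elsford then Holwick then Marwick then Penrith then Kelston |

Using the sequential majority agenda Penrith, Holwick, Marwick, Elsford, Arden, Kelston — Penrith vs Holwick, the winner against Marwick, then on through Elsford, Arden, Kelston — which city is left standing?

Round 1: Penrith vs Holwick — 3–8, Holwick advances.
Round 2: Holwick vs Marwick — 8–3, Holwick advances.
Round 3: Holwick vs Elsford — 2–9, Elsford advances.
Round 4: Elsford vs Arden — 5–6, Arden advances.
Round 5: Arden vs Kelston — 6–5, Arden advances.
The agenda winner is Arden.

Arden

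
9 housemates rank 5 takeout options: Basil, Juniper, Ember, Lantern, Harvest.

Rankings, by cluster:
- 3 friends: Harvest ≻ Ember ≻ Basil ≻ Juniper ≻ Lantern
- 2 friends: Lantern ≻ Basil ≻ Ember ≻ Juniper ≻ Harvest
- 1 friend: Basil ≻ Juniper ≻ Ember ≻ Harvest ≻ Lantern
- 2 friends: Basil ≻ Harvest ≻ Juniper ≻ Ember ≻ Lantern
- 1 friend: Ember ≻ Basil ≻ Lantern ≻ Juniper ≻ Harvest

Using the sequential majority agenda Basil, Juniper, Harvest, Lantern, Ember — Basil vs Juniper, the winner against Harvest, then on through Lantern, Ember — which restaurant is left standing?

Basil

Round 1: Basil vs Juniper — 9–0, Basil advances.
Round 2: Basil vs Harvest — 6–3, Basil advances.
Round 3: Basil vs Lantern — 7–2, Basil advances.
Round 4: Basil vs Ember — 5–4, Basil advances.
The agenda winner is Basil.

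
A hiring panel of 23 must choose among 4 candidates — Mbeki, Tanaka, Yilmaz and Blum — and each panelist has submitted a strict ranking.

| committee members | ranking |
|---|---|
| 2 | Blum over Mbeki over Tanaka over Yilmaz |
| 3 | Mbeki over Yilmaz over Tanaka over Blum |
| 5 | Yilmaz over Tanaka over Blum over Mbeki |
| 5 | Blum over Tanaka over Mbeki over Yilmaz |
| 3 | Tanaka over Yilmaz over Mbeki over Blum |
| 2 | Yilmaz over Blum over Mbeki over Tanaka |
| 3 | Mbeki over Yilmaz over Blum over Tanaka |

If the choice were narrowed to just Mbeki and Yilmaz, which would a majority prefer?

Ballots ranking Mbeki above Yilmaz: 2 + 3 + 5 + 3 = 13.
Ballots ranking Yilmaz above Mbeki: 23 − 13 = 10.
Mbeki wins the head-to-head 13–10.

Mbeki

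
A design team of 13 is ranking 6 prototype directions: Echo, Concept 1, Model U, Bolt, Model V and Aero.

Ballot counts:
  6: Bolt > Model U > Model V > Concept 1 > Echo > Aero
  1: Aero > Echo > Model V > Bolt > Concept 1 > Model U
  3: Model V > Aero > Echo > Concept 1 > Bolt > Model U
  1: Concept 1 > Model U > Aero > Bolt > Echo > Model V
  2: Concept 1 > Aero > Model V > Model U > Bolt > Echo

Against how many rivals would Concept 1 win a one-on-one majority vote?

Concept 1 against each rival (13 engineers):
Concept 1 vs Echo: Concept 1 preferred on 6+1+2 = 9 ballots; Concept 1 wins 9–4.
Concept 1–Model U: Concept 1 7–6.
Concept 1 vs Bolt: Concept 1 preferred on 3+1+2 = 6 ballots; Bolt wins 7–6.
Concept 1 vs Model V: Concept 1 preferred on 1+2 = 3 ballots; Model V wins 10–3.
Concept 1 vs Aero: Concept 1 wins 9–4.
Concept 1 beats Echo, Model U, Aero; loses to Bolt, Model V — 3 pairwise wins.

3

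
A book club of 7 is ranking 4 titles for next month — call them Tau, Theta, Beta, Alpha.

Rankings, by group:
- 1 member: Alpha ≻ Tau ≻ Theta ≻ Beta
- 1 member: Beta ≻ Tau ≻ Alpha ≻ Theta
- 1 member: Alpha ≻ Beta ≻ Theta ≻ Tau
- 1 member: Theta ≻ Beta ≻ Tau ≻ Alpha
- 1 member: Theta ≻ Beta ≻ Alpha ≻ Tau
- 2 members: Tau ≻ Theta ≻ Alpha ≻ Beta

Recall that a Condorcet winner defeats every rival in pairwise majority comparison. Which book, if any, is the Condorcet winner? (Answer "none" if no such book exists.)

Pairwise majorities:
Tau vs Theta: Tau preferred on 1+1+2 = 4 ballots; Tau wins 4–3.
Tau vs Beta: Tau is ranked higher on 1+2 = 3 ballots, Beta on 4. Beta wins 4–3.
Tau vs Alpha: 1+1+2 = 4 for Tau, 3 for Alpha — Tau by 4–3.
Theta vs Beta: Theta preferred on 1+1+1+2 = 5 ballots; Theta wins 5–2.
Theta vs Alpha: 4 to 3, Theta.
Beta vs Alpha: 1+1+1 = 3 for Beta, 4 for Alpha — Alpha by 4–3.
Each book drops at least one matchup (Tau loses to Beta; Theta loses to Tau; Beta loses to Theta; Alpha loses to Tau); the cycle Tau > Theta > Beta > Tau rules out a Condorcet winner.

none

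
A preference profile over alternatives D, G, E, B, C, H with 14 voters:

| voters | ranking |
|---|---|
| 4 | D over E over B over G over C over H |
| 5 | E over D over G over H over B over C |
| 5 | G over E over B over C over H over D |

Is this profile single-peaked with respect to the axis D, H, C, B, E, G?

Axis positions: D=1, H=2, C=3, B=4, E=5, G=6.
Faction 1: ranking walks positions 1-5-4-6-3-2; E is ranked above H even though H lies between E and the peak D on the axis — preferences dip and rise again. Not single-peaked.
Faction 2: ranking walks positions 5-1-6-2-4-3; D is ranked above B even though B lies between D and the peak E on the axis — preferences dip and rise again. Not single-peaked.
Faction 3 (peak G at position 6): ranking walks positions 6-5-4-3-2-1, expanding outward from the peak — single-peaked.
Faction 1 violates single-peakedness, so the profile is not single-peaked on this axis.

no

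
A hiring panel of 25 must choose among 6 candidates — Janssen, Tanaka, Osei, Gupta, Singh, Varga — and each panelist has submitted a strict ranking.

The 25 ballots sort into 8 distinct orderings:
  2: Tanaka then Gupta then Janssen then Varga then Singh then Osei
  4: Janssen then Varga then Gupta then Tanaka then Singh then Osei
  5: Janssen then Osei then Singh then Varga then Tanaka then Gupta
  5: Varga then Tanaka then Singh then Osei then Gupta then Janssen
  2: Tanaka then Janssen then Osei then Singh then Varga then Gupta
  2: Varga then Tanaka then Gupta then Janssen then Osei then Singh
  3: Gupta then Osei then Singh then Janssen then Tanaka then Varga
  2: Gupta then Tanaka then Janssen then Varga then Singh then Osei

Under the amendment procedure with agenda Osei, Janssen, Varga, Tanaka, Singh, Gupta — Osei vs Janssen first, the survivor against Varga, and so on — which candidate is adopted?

Tanaka

Round 1: Osei vs Janssen — 8–17, Janssen advances.
Round 2: Janssen vs Varga — 18–7, Janssen advances.
Round 3: Janssen vs Tanaka — 12–13, Tanaka advances.
Round 4: Tanaka vs Singh — 17–8, Tanaka advances.
Round 5: Tanaka vs Gupta — 16–9, Tanaka advances.
Tanaka survives the agenda.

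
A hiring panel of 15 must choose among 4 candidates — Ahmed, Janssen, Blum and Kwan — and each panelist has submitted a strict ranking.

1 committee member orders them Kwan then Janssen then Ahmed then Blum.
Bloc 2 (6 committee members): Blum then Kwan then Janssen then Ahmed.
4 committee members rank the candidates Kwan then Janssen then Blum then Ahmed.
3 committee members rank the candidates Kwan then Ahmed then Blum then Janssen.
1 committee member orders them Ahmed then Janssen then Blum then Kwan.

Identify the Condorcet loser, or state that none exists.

Ahmed

Pairwise majorities:
Ahmed vs Janssen: Janssen wins 11–4.
Ahmed vs Blum: Blum, 10–5.
Ahmed vs Kwan: 1 for Ahmed, 14 for Kwan — Kwan by 14–1.
Janssen vs Blum: Blum, 9–6.
Janssen–Kwan: Kwan 14–1.
Blum vs Kwan: Blum is ranked higher on 6+1 = 7 ballots, Kwan on 8. Kwan wins 8–7.
Only Ahmed has no wins; Ahmed is the Condorcet loser.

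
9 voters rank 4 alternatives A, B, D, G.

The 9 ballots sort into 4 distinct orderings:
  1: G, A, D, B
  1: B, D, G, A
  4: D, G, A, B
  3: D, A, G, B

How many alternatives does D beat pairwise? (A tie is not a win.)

3

D against each rival (9 voters):
D vs A: D preferred on 1+4+3 = 8 ballots; D wins 8–1.
D vs B: D, 8–1.
D vs G: 1+4+3 = 8 for D, 1 for G — D by 8–1.
D beats A, B, G — 3 pairwise wins.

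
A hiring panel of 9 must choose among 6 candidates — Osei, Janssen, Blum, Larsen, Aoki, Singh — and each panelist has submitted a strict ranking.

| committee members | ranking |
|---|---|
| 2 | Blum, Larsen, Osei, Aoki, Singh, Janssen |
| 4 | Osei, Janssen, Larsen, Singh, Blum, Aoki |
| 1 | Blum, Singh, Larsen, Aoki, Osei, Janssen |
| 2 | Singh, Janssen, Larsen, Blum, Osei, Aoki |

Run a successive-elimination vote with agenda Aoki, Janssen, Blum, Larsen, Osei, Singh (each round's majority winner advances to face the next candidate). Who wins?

Osei

Round 1: Aoki vs Janssen — 3–6, Janssen advances.
Round 2: Janssen vs Blum — 6–3, Janssen advances.
Round 3: Janssen vs Larsen — 6–3, Janssen advances.
Round 4: Janssen vs Osei — 2–7, Osei advances.
Round 5: Osei vs Singh — 6–3, Osei advances.
Osei survives the agenda.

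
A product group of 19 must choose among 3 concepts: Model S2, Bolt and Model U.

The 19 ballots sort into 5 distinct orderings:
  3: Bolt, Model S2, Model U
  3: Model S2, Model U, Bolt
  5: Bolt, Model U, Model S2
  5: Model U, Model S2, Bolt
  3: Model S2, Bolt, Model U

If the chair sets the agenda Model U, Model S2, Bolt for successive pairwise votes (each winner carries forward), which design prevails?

Round 1: Model U vs Model S2 — 10–9, Model U advances.
Round 2: Model U vs Bolt — 8–11, Bolt advances.
The agenda winner is Bolt.

Bolt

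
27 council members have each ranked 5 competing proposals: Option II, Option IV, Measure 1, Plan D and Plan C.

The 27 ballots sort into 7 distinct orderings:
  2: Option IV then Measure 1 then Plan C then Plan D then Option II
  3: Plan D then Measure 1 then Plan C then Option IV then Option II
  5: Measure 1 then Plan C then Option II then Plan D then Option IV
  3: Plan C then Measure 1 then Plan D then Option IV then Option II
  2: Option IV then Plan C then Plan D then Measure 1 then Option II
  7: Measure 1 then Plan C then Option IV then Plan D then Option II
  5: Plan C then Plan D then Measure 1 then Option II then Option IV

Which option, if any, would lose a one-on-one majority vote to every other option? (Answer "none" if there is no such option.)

Option II

Pairwise majorities:
Option II vs Option IV: Option IV, 17–10.
Option II vs Measure 1: Measure 1 wins 27–0.
Option II–Plan D: Plan D 22–5.
Option II vs Plan C: 0 for Option II, 27 for Plan C — Plan C by 27–0.
Option IV vs Measure 1: Measure 1, 23–4.
Option IV vs Plan D: 11 to 16, Plan D.
Option IV vs Plan C: Plan C, 23–4.
Measure 1 vs Plan D: Measure 1 preferred on 2+5+3+7 = 17 ballots; Measure 1 wins 17–10.
Measure 1 vs Plan C: Measure 1, 17–10.
Plan D vs Plan C: 3 for Plan D, 24 for Plan C — Plan C by 24–3.
Only Option II has no wins; Option II is the Condorcet loser.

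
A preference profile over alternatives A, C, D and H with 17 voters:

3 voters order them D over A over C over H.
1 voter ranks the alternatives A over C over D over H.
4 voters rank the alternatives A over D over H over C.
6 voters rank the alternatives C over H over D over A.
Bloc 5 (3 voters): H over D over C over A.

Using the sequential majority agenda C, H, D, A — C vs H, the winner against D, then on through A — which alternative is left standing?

D

Round 1: C vs H — 10–7, C advances.
Round 2: C vs D — 7–10, D advances.
Round 3: D vs A — 12–5, D advances.
D survives the agenda.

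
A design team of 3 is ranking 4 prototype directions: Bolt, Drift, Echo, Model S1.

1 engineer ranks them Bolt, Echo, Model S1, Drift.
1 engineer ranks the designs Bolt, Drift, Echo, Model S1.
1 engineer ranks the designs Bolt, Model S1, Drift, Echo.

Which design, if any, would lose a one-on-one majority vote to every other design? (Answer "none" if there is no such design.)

Pairwise majorities:
Bolt vs Drift: Bolt is ranked higher on 1+1+1 = 3 ballots, Drift on 0. Bolt wins 3–0.
Bolt vs Echo: Bolt, 3–0.
Bolt vs Model S1: 1+1+1 = 3 for Bolt, 0 for Model S1 — Bolt by 3–0.
Drift vs Echo: Drift wins 2–1.
Drift vs Model S1: Drift is ranked higher on 1 ballot, Model S1 on 2. Model S1 wins 2–1.
Echo vs Model S1: Echo wins 2–1.
Each design has at least one pairwise win (Bolt beats Drift; Drift beats Echo; Echo beats Model S1; Model S1 beats Drift) — no Condorcet loser.

none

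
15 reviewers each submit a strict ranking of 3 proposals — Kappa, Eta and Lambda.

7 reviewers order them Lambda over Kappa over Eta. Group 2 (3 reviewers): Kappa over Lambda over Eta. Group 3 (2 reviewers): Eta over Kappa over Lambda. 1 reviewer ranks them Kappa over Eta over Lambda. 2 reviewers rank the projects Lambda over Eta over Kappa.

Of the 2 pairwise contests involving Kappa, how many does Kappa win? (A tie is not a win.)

Kappa against each rival (15 reviewers):
Kappa vs Eta: Kappa is ranked higher on 7+3+1 = 11 ballots, Eta on 4. Kappa wins 11–4.
Kappa vs Lambda: Lambda wins 9–6.
Kappa beats Eta; loses to Lambda — 1 pairwise win.

1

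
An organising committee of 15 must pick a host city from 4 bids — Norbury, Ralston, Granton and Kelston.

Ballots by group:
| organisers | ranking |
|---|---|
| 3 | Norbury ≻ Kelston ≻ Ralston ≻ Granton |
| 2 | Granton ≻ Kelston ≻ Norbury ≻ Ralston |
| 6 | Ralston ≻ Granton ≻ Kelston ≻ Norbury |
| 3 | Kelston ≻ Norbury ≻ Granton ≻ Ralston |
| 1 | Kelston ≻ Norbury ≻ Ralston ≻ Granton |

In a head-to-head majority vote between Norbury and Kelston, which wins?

Ballots ranking Norbury above Kelston: 3.
Ballots ranking Kelston above Norbury: 15 − 3 = 12.
Kelston wins the head-to-head 12–3.

Kelston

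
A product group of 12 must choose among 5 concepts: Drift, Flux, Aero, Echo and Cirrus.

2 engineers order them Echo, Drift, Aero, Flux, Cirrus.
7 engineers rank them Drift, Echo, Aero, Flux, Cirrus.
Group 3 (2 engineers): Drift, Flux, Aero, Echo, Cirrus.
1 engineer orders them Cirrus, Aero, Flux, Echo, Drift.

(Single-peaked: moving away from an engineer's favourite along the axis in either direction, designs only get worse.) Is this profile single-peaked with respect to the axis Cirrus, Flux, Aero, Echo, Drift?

no

Axis positions: Cirrus=1, Flux=2, Aero=3, Echo=4, Drift=5.
Group 1 (peak Echo at position 4): ranking walks positions 4-5-3-2-1, expanding outward from the peak — single-peaked.
Group 2 (peak Drift at position 5): ranking walks positions 5-4-3-2-1, expanding outward from the peak — single-peaked.
Group 3: ranking walks positions 5-2-3-4-1; Flux is ranked above Echo even though Echo lies between Flux and the peak Drift on the axis — preferences dip and rise again. Not single-peaked.
Group 4: ranking walks positions 1-3-2-4-5; Aero is ranked above Flux even though Flux lies between Aero and the peak Cirrus on the axis — preferences dip and rise again. Not single-peaked.
Group 3 violates single-peakedness, so the profile is not single-peaked on this axis.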